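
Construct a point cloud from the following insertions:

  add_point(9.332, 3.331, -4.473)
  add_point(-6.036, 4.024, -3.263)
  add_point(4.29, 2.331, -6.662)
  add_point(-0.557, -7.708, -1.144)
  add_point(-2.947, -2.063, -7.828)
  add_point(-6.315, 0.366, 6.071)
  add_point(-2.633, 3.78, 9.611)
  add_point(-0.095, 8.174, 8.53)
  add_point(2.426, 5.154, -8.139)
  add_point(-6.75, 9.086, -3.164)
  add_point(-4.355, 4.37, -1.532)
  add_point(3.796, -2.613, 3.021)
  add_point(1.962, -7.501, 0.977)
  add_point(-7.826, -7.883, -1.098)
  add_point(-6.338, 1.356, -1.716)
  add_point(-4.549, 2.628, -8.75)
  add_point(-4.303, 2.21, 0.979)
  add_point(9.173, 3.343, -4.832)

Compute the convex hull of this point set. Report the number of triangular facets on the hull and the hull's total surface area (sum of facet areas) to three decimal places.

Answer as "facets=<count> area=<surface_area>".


facets=24 area=823.206

Hull vertices (14/18): indices [0, 2, 3, 4, 5, 6, 7, 8, 9, 11, 12, 13, 15, 17].

Triangle areas on the boundary:
  f1: (p12, p6, p13) → 73.8777
  f2: (p15, p9, p13) → 58.4310
  f3: (p5, p9, p13) → 70.0611
  f4: (p5, p6, p13) → 16.5913
  f5: (p5, p6, p9) → 38.9734
  f6: (p7, p9, p0) → 104.8450
  f7: (p7, p6, p9) → 34.9835
  f8: (p8, p15, p9) → 32.7444
  f9: (p4, p15, p13) → 22.1229
  f10: (p4, p8, p15) → 18.7649
  f11: (p11, p12, p6) → 26.7620
  f12: (p11, p7, p6) → 28.9828
  f13: (p11, p12, p0) → 28.5858
  f14: (p11, p7, p0) → 70.2962
  f15: (p17, p9, p0) → 3.1872
  f16: (p17, p8, p9) → 34.1594
  f17: (p17, p12, p0) → 2.7492
  f18: (p2, p4, p8) → 15.7109
  f19: (p2, p17, p8) → 8.7235
  f20: (p2, p17, p4) → 8.7148
  f21: (p3, p17, p12) → 23.1747
  f22: (p3, p17, p4) → 60.9990
  f23: (p3, p12, p13) → 7.7872
  f24: (p3, p4, p13) → 31.9780
Σ area = 823.206

Euler: V−E+F = 14−36+24 = 2.


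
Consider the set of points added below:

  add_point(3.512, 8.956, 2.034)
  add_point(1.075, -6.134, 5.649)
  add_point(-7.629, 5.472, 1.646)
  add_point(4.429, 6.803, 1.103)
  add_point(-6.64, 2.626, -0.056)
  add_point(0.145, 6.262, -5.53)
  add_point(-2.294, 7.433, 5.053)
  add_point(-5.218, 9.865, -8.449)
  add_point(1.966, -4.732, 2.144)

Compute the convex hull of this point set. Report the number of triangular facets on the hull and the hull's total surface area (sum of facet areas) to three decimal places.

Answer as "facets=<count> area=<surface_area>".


Hull vertices (9/9): indices [0, 1, 2, 3, 4, 5, 6, 7, 8].

Per-facet area ½‖(b−a)×(c−a)‖:
  f1: (p6, p1, p2) → 46.2431
  f2: (p6, p7, p2) → 36.7808
  f3: (p4, p1, p2) → 19.3598
  f4: (p4, p7, p2) → 19.1776
  f5: (p0, p1, p3) → 14.5081
  f6: (p0, p6, p1) → 46.9821
  f7: (p0, p6, p7) → 45.0753
  f8: (p0, p5, p3) → 9.8197
  f9: (p0, p5, p7) → 26.8535
  f10: (p8, p4, p1) → 21.7616
  f11: (p8, p4, p7) → 57.1699
  f12: (p8, p5, p7) → 31.8197
  f13: (p8, p1, p3) → 20.1535
  f14: (p8, p5, p3) → 46.5968
Σ area = 442.302

Euler characteristic 9−21+14 = 2 ✓

facets=14 area=442.302


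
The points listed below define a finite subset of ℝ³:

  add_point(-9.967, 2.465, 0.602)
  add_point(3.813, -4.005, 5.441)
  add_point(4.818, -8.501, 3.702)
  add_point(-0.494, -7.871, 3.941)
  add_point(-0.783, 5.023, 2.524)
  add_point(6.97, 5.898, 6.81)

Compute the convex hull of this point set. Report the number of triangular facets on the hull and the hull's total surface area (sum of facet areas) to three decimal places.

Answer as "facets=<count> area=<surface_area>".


Hull vertices (6/6): indices [0, 1, 2, 3, 4, 5].

Per-facet area ½‖(b−a)×(c−a)‖:
  f1: (p1, p2, p5) → 13.7172
  f2: (p4, p5, p0) → 14.3497
  f3: (p4, p2, p0) → 70.7680
  f4: (p4, p2, p5) → 62.7439
  f5: (p3, p5, p0) → 110.4705
  f6: (p3, p1, p5) → 15.9673
  f7: (p3, p2, p0) → 26.5319
  f8: (p3, p1, p2) → 12.4649
Σ area = 327.013

Euler: V−E+F = 6−12+8 = 2.

facets=8 area=327.013


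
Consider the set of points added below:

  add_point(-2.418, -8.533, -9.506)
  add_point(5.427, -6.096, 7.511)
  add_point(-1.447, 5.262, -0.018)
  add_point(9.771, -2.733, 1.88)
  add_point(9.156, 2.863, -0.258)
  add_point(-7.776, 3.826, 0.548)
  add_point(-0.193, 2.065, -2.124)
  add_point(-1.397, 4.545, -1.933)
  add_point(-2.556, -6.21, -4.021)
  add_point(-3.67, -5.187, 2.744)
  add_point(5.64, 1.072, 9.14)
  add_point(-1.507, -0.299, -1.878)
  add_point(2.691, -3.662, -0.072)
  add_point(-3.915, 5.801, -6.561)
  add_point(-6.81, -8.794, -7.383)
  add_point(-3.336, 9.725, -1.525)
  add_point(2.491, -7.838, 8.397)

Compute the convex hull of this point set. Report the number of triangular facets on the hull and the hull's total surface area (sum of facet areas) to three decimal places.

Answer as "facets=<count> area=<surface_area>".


facets=18 area=870.807

11 of the 17 inputs are extreme points: [0, 1, 3, 4, 5, 9, 10, 13, 14, 15, 16].

Area of each hull facet:
  f1: (p13, p14, p5) → 59.6507
  f2: (p13, p15, p5) → 23.3628
  f3: (p9, p14, p5) → 56.7923
  f4: (p9, p16, p5) → 32.1070
  f5: (p9, p16, p14) → 35.9074
  f6: (p10, p15, p5) → 60.6665
  f7: (p10, p16, p5) → 75.6763
  f8: (p0, p13, p14) → 35.6415
  f9: (p0, p16, p14) → 44.6407
  f10: (p4, p13, p15) → 45.3776
  f11: (p4, p10, p3) → 27.3232
  f12: (p4, p10, p15) → 72.2532
  f13: (p4, p0, p3) → 53.1714
  f14: (p4, p0, p13) → 106.7393
  f15: (p1, p10, p3) → 27.8181
  f16: (p1, p10, p16) → 11.5820
  f17: (p1, p0, p3) → 69.3370
  f18: (p1, p0, p16) → 32.7599
Σ area = 870.807

Check V−E+F: 11 − 27 + 18 = 2.


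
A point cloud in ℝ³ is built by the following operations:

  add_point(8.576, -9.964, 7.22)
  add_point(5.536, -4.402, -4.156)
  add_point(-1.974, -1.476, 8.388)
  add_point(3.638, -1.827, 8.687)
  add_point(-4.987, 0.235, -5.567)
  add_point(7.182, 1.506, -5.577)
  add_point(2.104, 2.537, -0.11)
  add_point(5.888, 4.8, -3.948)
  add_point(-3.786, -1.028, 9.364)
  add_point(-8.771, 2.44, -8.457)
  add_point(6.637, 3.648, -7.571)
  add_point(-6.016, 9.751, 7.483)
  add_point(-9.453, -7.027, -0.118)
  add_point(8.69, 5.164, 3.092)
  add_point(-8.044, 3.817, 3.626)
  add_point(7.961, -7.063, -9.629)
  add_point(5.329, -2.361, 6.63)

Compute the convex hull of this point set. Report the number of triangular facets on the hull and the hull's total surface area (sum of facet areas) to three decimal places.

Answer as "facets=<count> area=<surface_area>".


facets=18 area=1221.379

Points on the hull: [0, 3, 7, 8, 9, 10, 11, 12, 13, 14, 15] (11 of 17).

Triangle areas on the boundary:
  f1: (p15, p0, p12) → 152.3976
  f2: (p15, p0, p13) → 121.5741
  f3: (p9, p15, p12) → 116.8263
  f4: (p10, p15, p13) → 57.5622
  f5: (p10, p9, p15) → 84.9961
  f6: (p10, p11, p9) → 133.4561
  f7: (p8, p0, p12) → 96.7935
  f8: (p3, p0, p13) → 48.0631
  f9: (p3, p11, p13) → 75.2662
  f10: (p3, p8, p0) → 28.5654
  f11: (p3, p8, p11) → 40.1206
  f12: (p14, p9, p12) → 63.4110
  f13: (p14, p11, p9) → 34.9313
  f14: (p14, p8, p12) → 48.2931
  f15: (p14, p8, p11) → 31.7629
  f16: (p7, p11, p13) → 60.6033
  f17: (p7, p10, p13) → 8.6066
  f18: (p7, p10, p11) → 18.1499
Σ area = 1221.379

Check V−E+F: 11 − 27 + 18 = 2.


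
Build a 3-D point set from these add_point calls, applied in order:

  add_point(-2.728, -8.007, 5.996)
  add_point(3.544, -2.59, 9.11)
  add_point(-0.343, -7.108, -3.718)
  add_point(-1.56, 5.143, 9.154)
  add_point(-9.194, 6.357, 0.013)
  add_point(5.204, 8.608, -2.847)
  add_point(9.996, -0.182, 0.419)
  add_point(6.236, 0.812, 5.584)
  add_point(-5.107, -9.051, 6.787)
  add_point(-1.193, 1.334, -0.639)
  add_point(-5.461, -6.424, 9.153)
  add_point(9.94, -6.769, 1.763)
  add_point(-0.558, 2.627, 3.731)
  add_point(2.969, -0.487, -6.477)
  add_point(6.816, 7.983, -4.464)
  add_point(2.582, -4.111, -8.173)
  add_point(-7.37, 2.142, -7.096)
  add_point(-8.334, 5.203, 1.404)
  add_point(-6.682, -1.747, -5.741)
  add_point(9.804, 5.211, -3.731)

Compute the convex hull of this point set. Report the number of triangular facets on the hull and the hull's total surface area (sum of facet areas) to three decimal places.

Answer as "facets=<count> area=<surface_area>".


15 of the 20 inputs are extreme points: [1, 2, 3, 4, 5, 6, 7, 8, 10, 11, 14, 15, 16, 18, 19].

Facet areas (half cross-product norm):
  f1: (p18, p8, p4) → 74.6356
  f2: (p19, p14, p15) → 26.0870
  f3: (p19, p11, p6) → 10.0774
  f4: (p19, p11, p15) → 70.9560
  f5: (p2, p18, p8) → 49.9707
  f6: (p2, p18, p15) → 25.9178
  f7: (p2, p11, p8) → 68.0648
  f8: (p2, p11, p15) → 35.4819
  f9: (p16, p14, p15) → 76.4587
  f10: (p16, p18, p15) → 19.6604
  f11: (p16, p18, p4) → 17.2087
  f12: (p1, p11, p8) → 58.2619
  f13: (p5, p19, p3) → 38.2711
  f14: (p5, p19, p14) → 4.1028
  f15: (p5, p3, p4) → 79.1195
  f16: (p5, p16, p4) → 60.0444
  f17: (p5, p16, p14) → 16.8367
  f18: (p10, p1, p8) → 17.0537
  f19: (p10, p1, p3) → 44.6030
  f20: (p10, p8, p4) → 27.9135
  f21: (p10, p3, p4) → 72.6414
  f22: (p7, p11, p6) → 21.7316
  f23: (p7, p1, p11) → 25.8638
  f24: (p7, p1, p3) → 25.1450
  f25: (p7, p19, p6) → 20.6253
  f26: (p7, p19, p3) → 47.9636
Σ area = 1034.696

Check V−E+F: 15 − 39 + 26 = 2.

facets=26 area=1034.696


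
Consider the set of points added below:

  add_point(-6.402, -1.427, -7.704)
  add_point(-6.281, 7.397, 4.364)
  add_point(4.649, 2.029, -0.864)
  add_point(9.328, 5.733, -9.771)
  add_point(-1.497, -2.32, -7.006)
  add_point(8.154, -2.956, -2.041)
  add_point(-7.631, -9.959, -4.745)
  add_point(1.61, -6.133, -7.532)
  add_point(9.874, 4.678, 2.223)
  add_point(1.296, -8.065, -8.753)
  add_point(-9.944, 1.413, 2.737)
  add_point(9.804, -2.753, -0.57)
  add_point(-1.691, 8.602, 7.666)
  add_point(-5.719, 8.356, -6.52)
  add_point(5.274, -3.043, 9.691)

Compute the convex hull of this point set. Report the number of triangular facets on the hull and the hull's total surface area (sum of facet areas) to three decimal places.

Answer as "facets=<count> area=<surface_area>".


facets=18 area=1179.337

Extreme-point indices: [0, 1, 3, 6, 8, 9, 10, 11, 12, 13, 14] — 11 of 15 on the boundary.

Triangle areas on the boundary:
  f1: (p14, p6, p10) → 118.3349
  f2: (p0, p6, p10) → 51.5885
  f3: (p11, p3, p8) → 46.0846
  f4: (p11, p14, p8) → 42.5697
  f5: (p13, p0, p3) → 76.5261
  f6: (p13, p1, p10) → 39.0858
  f7: (p13, p0, p10) → 52.9740
  f8: (p12, p14, p8) → 71.3652
  f9: (p12, p13, p1) → 27.2194
  f10: (p12, p14, p10) → 81.9389
  f11: (p12, p1, p10) → 14.7447
  f12: (p12, p3, p8) → 75.7688
  f13: (p12, p13, p3) → 114.9510
  f14: (p9, p14, p6) → 96.2247
  f15: (p9, p11, p14) → 69.2269
  f16: (p9, p0, p6) → 41.0221
  f17: (p9, p11, p3) → 79.2408
  f18: (p9, p0, p3) → 80.4706
Σ area = 1179.337

Euler: V−E+F = 11−27+18 = 2.


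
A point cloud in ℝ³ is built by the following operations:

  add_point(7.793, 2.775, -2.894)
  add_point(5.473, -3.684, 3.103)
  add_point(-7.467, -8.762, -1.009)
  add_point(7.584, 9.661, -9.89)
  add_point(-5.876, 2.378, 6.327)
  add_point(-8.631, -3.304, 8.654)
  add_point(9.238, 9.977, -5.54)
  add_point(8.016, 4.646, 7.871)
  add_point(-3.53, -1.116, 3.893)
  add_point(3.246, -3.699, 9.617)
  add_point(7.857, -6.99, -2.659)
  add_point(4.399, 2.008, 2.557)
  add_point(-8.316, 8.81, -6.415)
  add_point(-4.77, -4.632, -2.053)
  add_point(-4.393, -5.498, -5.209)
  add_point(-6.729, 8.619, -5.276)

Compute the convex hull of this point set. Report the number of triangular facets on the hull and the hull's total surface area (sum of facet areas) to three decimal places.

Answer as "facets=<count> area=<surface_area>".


Hull vertices (11/16): indices [2, 3, 4, 5, 6, 7, 9, 10, 12, 14, 15].

Area of each hull facet:
  f1: (p2, p9, p5) → 66.4366
  f2: (p12, p2, p5) → 100.2280
  f3: (p7, p9, p5) → 52.1923
  f4: (p10, p2, p9) → 95.8602
  f5: (p10, p7, p6) → 106.5676
  f6: (p10, p7, p9) → 65.5570
  f7: (p4, p12, p5) → 38.5981
  f8: (p4, p7, p5) → 41.2880
  f9: (p15, p12, p6) → 9.6888
  f10: (p15, p7, p6) → 115.0686
  f11: (p15, p4, p12) → 10.2843
  f12: (p15, p4, p7) → 93.1499
  f13: (p14, p12, p2) → 41.1881
  f14: (p14, p10, p2) → 37.1009
  f15: (p3, p12, p6) → 37.5767
  f16: (p3, p14, p12) → 119.0930
  f17: (p3, p10, p6) → 40.1930
  f18: (p3, p14, p10) → 111.9892
Σ area = 1182.060

Check V−E+F: 11 − 27 + 18 = 2.

facets=18 area=1182.060


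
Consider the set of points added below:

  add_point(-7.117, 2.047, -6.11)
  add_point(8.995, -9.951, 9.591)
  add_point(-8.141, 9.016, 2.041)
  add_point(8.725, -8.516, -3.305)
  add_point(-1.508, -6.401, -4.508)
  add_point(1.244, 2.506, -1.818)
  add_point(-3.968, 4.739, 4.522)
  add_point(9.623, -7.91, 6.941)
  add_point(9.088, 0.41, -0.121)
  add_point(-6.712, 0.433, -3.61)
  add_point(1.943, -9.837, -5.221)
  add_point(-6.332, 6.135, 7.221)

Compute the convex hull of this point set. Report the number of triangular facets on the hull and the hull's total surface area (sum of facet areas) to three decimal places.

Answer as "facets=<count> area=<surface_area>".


Extreme-point indices: [0, 1, 2, 3, 4, 5, 7, 8, 9, 10, 11] — 11 of 12 on the boundary.

Triangle areas on the boundary:
  f1: (p8, p1, p7) → 5.7542
  f2: (p9, p0, p2) → 15.5784
  f3: (p5, p0, p2) → 48.4712
  f4: (p5, p8, p2) → 29.5205
  f5: (p5, p8, p0) → 15.1757
  f6: (p11, p8, p2) → 55.7234
  f7: (p11, p8, p1) → 127.7272
  f8: (p11, p9, p2) → 32.1334
  f9: (p3, p10, p0) → 48.1406
  f10: (p3, p8, p0) → 82.1271
  f11: (p3, p8, p7) → 44.9346
  f12: (p3, p1, p7) → 12.1126
  f13: (p3, p10, p1) → 44.8675
  f14: (p4, p10, p1) → 39.7457
  f15: (p4, p11, p1) → 156.0203
  f16: (p4, p11, p9) → 47.4445
  f17: (p4, p10, p0) → 8.9626
  f18: (p4, p9, p0) → 11.7696
Σ area = 826.209

Euler: V−E+F = 11−27+18 = 2.

facets=18 area=826.209


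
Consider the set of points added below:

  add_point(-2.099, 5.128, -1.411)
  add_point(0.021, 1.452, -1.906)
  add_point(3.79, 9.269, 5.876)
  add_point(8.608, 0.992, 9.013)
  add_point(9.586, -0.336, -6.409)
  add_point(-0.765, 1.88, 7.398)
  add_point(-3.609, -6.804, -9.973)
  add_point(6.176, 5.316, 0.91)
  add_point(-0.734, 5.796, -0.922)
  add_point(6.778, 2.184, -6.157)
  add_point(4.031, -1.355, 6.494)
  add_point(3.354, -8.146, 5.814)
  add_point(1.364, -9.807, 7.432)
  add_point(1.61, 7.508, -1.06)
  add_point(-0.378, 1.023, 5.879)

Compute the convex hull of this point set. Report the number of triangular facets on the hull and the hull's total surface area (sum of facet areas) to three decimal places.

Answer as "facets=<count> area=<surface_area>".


facets=18 area=796.635

11 of the 15 inputs are extreme points: [0, 2, 3, 4, 5, 6, 7, 9, 11, 12, 13].

Triangle areas on the boundary:
  f1: (p11, p4, p6) → 110.7168
  f2: (p11, p12, p6) → 25.5092
  f3: (p11, p3, p4) → 80.6479
  f4: (p11, p3, p12) → 13.3645
  f5: (p5, p12, p6) → 106.5026
  f6: (p5, p3, p2) → 38.5767
  f7: (p5, p3, p12) → 54.6666
  f8: (p7, p2, p4) → 0.5066
  f9: (p7, p3, p4) → 44.8965
  f10: (p7, p3, p2) → 31.0236
  f11: (p9, p2, p4) → 22.6862
  f12: (p9, p13, p2) → 29.2190
  f13: (p9, p4, p6) → 26.8103
  f14: (p9, p13, p6) → 63.8027
  f15: (p0, p13, p2) → 14.8097
  f16: (p0, p5, p2) → 38.7374
  f17: (p0, p13, p6) → 26.8821
  f18: (p0, p5, p6) → 67.2762
Σ area = 796.635

Check V−E+F: 11 − 27 + 18 = 2.


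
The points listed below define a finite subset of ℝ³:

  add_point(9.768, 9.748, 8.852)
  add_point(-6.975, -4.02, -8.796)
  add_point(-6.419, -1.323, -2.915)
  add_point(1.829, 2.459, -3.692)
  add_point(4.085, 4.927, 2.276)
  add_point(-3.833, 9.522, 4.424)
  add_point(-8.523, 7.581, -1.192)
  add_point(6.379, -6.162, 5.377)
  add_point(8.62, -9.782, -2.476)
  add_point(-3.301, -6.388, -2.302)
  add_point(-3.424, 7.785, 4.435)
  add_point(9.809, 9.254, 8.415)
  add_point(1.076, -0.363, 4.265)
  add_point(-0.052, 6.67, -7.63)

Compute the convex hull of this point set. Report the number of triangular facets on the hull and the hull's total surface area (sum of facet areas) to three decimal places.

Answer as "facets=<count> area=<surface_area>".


facets=20 area=975.967

12 of the 14 inputs are extreme points: [0, 1, 2, 5, 6, 7, 8, 9, 10, 11, 12, 13].

Area of each hull facet:
  f1: (p13, p1, p6) → 65.0733
  f2: (p13, p8, p11) → 172.3243
  f3: (p13, p1, p8) → 110.5160
  f4: (p7, p8, p11) → 62.1659
  f5: (p5, p13, p6) → 40.4083
  f6: (p9, p1, p8) → 41.3671
  f7: (p9, p7, p8) → 51.5556
  f8: (p0, p7, p11) → 2.9776
  f9: (p0, p13, p11) → 4.8899
  f10: (p0, p5, p13) → 92.6259
  f11: (p2, p1, p6) → 25.3357
  f12: (p2, p9, p1) → 18.9630
  f13: (p12, p9, p7) → 39.3380
  f14: (p10, p0, p7) → 107.5671
  f15: (p10, p0, p5) → 12.4947
  f16: (p10, p12, p7) → 10.3522
  f17: (p10, p12, p9) → 43.6269
  f18: (p10, p2, p9) → 32.3087
  f19: (p10, p5, p6) → 6.7184
  f20: (p10, p2, p6) → 35.3590
Σ area = 975.967

Euler characteristic 12−30+20 = 2 ✓


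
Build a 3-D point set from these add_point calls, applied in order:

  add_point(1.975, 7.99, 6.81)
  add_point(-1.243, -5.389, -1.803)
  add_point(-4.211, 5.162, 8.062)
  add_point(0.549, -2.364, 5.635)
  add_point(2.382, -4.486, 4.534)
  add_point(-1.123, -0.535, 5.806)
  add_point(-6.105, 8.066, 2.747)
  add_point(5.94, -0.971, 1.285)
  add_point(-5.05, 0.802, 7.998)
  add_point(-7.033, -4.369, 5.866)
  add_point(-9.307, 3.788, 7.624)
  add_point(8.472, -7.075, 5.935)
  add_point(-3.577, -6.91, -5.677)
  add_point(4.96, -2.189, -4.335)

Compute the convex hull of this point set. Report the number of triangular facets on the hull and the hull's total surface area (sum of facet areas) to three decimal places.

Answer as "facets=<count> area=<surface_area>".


Extreme-point indices: [0, 2, 6, 7, 8, 9, 10, 11, 12, 13] — 10 of 14 on the boundary.

Per-facet area ½‖(b−a)×(c−a)‖:
  f1: (p6, p12, p10) → 62.3812
  f2: (p13, p12, p11) → 57.6849
  f3: (p13, p6, p12) → 79.9970
  f4: (p9, p12, p10) → 47.3112
  f5: (p9, p12, p11) → 92.2044
  f6: (p0, p13, p6) → 68.8278
  f7: (p8, p9, p10) → 15.1548
  f8: (p8, p9, p11) → 45.9313
  f9: (p2, p6, p10) → 16.3224
  f10: (p2, p0, p6) → 21.8874
  f11: (p2, p8, p10) → 10.5722
  f12: (p2, p0, p11) → 56.8100
  f13: (p2, p8, p11) → 33.0816
  f14: (p7, p13, p11) → 21.0547
  f15: (p7, p0, p11) → 41.0424
  f16: (p7, p0, p13) → 26.7214
Σ area = 696.985

Euler: V−E+F = 10−24+16 = 2.

facets=16 area=696.985


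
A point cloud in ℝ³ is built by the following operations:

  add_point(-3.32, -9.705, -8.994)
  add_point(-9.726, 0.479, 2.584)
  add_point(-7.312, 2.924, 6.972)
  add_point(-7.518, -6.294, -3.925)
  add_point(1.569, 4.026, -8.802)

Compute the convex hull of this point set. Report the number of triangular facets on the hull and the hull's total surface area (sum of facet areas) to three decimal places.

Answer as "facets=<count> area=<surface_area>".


facets=6 area=345.594

Hull vertices (5/5): indices [0, 1, 2, 3, 4].

Per-facet area ½‖(b−a)×(c−a)‖:
  f1: (p2, p4, p1) → 45.2308
  f2: (p2, p0, p4) → 129.2314
  f3: (p3, p4, p1) → 69.8096
  f4: (p3, p0, p4) → 52.2778
  f5: (p3, p2, p1) → 18.0888
  f6: (p3, p2, p0) → 30.9554
Σ area = 345.594

Check V−E+F: 5 − 9 + 6 = 2.


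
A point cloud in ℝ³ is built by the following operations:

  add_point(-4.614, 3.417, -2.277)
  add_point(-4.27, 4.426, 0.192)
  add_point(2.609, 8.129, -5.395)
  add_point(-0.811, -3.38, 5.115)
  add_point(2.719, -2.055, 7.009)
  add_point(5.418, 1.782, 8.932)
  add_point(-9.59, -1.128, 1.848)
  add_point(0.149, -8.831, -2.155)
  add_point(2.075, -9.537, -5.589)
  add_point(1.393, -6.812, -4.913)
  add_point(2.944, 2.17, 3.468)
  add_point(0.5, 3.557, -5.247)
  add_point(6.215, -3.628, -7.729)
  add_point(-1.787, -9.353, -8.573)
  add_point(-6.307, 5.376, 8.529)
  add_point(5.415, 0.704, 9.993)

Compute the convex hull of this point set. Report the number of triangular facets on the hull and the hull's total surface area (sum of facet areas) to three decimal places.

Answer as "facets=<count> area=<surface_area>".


facets=20 area=809.436

Points on the hull: [0, 2, 3, 4, 5, 6, 7, 8, 12, 13, 14, 15] (12 of 16).

Triangle areas on the boundary:
  f1: (p13, p2, p12) → 58.4062
  f2: (p5, p14, p2) → 92.6978
  f3: (p5, p14, p15) → 9.0310
  f4: (p5, p2, p12) → 96.2746
  f5: (p5, p15, p12) → 11.8650
  f6: (p0, p13, p6) → 56.6368
  f7: (p0, p13, p2) → 65.7925
  f8: (p0, p14, p6) → 37.9620
  f9: (p0, p14, p2) → 47.5329
  f10: (p3, p14, p6) → 44.0836
  f11: (p3, p14, p15) → 47.5942
  f12: (p8, p15, p12) → 68.2678
  f13: (p8, p13, p12) → 17.8775
  f14: (p7, p8, p15) → 26.4210
  f15: (p7, p8, p13) → 9.6757
  f16: (p7, p13, p6) → 43.5243
  f17: (p7, p3, p6) → 43.9878
  f18: (p4, p3, p15) → 4.1565
  f19: (p4, p7, p15) → 10.4982
  f20: (p4, p7, p3) → 17.1503
Σ area = 809.436

Euler: V−E+F = 12−30+20 = 2.


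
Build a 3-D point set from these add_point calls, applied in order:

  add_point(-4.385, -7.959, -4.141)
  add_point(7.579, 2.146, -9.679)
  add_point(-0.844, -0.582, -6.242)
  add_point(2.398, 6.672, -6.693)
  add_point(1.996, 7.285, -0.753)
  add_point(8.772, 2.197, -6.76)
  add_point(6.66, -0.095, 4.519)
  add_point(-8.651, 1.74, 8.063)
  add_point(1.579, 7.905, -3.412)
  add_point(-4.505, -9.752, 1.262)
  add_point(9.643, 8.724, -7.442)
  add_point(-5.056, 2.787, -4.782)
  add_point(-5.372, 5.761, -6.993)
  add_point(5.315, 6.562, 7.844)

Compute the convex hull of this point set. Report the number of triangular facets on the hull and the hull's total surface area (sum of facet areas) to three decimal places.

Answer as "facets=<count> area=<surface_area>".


facets=16 area=929.491

Points on the hull: [0, 1, 5, 6, 7, 8, 9, 10, 12, 13] (10 of 14).

Triangle areas on the boundary:
  f1: (p12, p1, p10) → 49.6682
  f2: (p0, p1, p9) → 40.3047
  f3: (p0, p12, p1) → 92.3432
  f4: (p0, p9, p7) → 38.9291
  f5: (p0, p12, p7) → 101.3005
  f6: (p6, p9, p7) → 96.3552
  f7: (p6, p13, p7) → 55.5131
  f8: (p6, p13, p10) → 56.8193
  f9: (p8, p12, p10) → 29.6009
  f10: (p8, p13, p10) → 53.4000
  f11: (p8, p12, p7) → 63.5702
  f12: (p8, p13, p7) → 85.4932
  f13: (p5, p1, p10) → 10.4346
  f14: (p5, p6, p10) → 36.7463
  f15: (p5, p1, p9) → 30.6798
  f16: (p5, p6, p9) → 88.3331
Σ area = 929.491

Euler: V−E+F = 10−24+16 = 2.


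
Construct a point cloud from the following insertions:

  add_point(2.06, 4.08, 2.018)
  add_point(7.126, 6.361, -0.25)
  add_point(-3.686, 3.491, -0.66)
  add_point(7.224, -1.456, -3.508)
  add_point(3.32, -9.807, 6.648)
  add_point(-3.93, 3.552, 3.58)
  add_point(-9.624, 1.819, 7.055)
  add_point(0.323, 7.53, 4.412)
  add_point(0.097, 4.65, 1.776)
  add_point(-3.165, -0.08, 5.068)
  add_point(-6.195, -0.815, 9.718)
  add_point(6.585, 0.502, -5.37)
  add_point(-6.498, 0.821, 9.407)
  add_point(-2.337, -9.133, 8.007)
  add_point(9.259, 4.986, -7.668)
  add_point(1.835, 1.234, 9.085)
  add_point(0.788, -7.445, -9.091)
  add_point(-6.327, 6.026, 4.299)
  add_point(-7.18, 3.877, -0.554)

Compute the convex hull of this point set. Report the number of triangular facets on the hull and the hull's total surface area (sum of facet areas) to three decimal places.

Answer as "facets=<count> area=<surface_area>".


Hull vertices (13/19): indices [1, 3, 4, 6, 7, 10, 12, 13, 14, 15, 16, 17, 18].

Triangle areas on the boundary:
  f1: (p18, p16, p6) → 59.7510
  f2: (p18, p16, p14) → 115.2274
  f3: (p13, p16, p6) → 115.0047
  f4: (p13, p16, p4) → 47.1134
  f5: (p13, p15, p4) → 31.9927
  f6: (p3, p4, p14) → 16.0286
  f7: (p3, p16, p14) → 38.7865
  f8: (p3, p16, p4) → 70.8238
  f9: (p1, p4, p14) → 68.0252
  f10: (p1, p15, p4) → 66.5502
  f11: (p10, p13, p6) → 18.0850
  f12: (p10, p13, p15) → 38.0277
  f13: (p7, p1, p14) → 20.5797
  f14: (p7, p1, p15) → 33.1920
  f15: (p17, p18, p14) → 47.3788
  f16: (p17, p7, p14) → 44.3220
  f17: (p17, p18, p6) → 16.1458
  f18: (p12, p10, p15) → 7.0120
  f19: (p12, p7, p15) → 33.0641
  f20: (p12, p10, p6) → 2.9889
  f21: (p12, p17, p6) → 12.1381
  f22: (p12, p17, p7) → 24.5148
Σ area = 926.752

Check V−E+F: 13 − 33 + 22 = 2.

facets=22 area=926.752


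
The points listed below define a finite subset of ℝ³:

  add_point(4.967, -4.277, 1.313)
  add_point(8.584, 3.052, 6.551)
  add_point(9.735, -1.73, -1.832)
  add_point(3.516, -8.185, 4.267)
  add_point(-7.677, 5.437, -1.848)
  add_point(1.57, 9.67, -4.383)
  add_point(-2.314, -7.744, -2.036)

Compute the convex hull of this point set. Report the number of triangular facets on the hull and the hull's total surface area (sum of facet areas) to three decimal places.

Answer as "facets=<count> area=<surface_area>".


Points on the hull: [1, 2, 3, 4, 5, 6] (6 of 7).

Triangle areas on the boundary:
  f1: (p1, p3, p4) → 109.4835
  f2: (p1, p3, p2) → 50.8723
  f3: (p5, p1, p4) → 76.2648
  f4: (p5, p1, p2) → 65.9184
  f5: (p6, p3, p4) → 58.4835
  f6: (p6, p3, p2) → 46.5356
  f7: (p6, p5, p4) → 74.5253
  f8: (p6, p5, p2) → 94.7704
Σ area = 576.854

Euler: V−E+F = 6−12+8 = 2.

facets=8 area=576.854


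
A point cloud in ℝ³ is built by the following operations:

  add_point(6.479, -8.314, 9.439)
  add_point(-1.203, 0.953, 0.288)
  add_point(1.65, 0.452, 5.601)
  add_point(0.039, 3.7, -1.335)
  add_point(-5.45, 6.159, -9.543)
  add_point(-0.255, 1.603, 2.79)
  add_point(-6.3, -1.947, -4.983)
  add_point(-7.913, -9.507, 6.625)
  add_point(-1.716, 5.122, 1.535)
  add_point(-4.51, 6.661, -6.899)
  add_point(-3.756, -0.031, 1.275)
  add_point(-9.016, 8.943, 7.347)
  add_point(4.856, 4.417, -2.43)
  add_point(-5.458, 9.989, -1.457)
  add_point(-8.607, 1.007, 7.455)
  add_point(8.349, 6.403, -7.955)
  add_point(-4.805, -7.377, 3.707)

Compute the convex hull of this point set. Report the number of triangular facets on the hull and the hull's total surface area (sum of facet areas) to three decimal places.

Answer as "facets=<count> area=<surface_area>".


Hull vertices (10/17): indices [0, 2, 4, 6, 7, 11, 13, 14, 15, 16].

Per-facet area ½‖(b−a)×(c−a)‖:
  f1: (p2, p15, p11) → 109.4239
  f2: (p2, p0, p11) → 43.2629
  f3: (p2, p0, p15) → 79.3352
  f4: (p14, p7, p11) → 3.9136
  f5: (p14, p0, p11) → 58.4232
  f6: (p14, p0, p7) → 77.7160
  f7: (p13, p15, p11) → 54.5478
  f8: (p13, p4, p11) → 26.4032
  f9: (p13, p4, p15) → 61.7715
  f10: (p6, p4, p15) → 64.7915
  f11: (p6, p0, p15) → 167.6428
  f12: (p6, p7, p11) → 111.6048
  f13: (p6, p4, p11) → 76.4254
  f14: (p16, p0, p7) → 29.1146
  f15: (p16, p6, p7) → 18.6660
  f16: (p16, p6, p0) → 55.0476
Σ area = 1038.090

Euler characteristic 10−24+16 = 2 ✓

facets=16 area=1038.090


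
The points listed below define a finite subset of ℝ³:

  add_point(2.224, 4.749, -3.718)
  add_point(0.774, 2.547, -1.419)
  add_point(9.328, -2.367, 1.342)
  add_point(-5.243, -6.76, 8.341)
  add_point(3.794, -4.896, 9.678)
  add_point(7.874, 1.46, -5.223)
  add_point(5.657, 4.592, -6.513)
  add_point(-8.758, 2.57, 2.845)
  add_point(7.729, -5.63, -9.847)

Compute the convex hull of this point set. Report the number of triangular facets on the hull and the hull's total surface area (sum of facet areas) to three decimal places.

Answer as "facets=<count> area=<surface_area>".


facets=12 area=651.730

8 of the 9 inputs are extreme points: [0, 2, 3, 4, 5, 6, 7, 8].

Per-facet area ½‖(b−a)×(c−a)‖:
  f1: (p8, p3, p7) → 123.1238
  f2: (p6, p8, p7) → 92.5632
  f3: (p4, p3, p7) → 51.9497
  f4: (p4, p8, p2) → 47.2726
  f5: (p4, p8, p3) → 92.8267
  f6: (p5, p8, p2) → 32.7046
  f7: (p5, p6, p2) → 10.2511
  f8: (p5, p6, p8) → 15.1752
  f9: (p0, p6, p2) → 24.2754
  f10: (p0, p4, p2) → 57.1410
  f11: (p0, p6, p7) → 7.1077
  f12: (p0, p4, p7) → 97.3395
Σ area = 651.730

Check V−E+F: 8 − 18 + 12 = 2.


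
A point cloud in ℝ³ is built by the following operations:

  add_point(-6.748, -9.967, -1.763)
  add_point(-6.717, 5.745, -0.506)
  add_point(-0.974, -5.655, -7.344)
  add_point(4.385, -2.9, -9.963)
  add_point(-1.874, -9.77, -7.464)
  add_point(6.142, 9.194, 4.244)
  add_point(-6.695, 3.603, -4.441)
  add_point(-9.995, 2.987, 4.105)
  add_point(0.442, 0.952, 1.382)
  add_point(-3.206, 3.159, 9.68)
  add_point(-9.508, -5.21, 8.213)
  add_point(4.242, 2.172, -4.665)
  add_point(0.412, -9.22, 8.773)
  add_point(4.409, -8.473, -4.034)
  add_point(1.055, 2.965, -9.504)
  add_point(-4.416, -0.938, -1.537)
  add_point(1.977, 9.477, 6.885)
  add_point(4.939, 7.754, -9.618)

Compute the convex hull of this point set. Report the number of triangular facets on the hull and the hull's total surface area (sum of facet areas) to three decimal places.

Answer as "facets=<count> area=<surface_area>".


facets=24 area=1177.111

14 of the 18 inputs are extreme points: [0, 1, 3, 4, 5, 6, 7, 9, 10, 12, 13, 14, 16, 17].

Area of each hull facet:
  f1: (p17, p3, p5) → 73.9287
  f2: (p10, p0, p7) → 52.2959
  f3: (p10, p12, p0) → 57.5045
  f4: (p10, p9, p7) → 38.3840
  f5: (p10, p9, p12) → 54.6815
  f6: (p13, p3, p5) → 75.7764
  f7: (p13, p12, p5) → 124.3906
  f8: (p4, p13, p3) → 28.8459
  f9: (p4, p12, p0) → 46.2080
  f10: (p4, p13, p12) → 48.0546
  f11: (p16, p12, p5) → 46.4721
  f12: (p16, p9, p12) → 48.0314
  f13: (p16, p9, p7) → 36.5050
  f14: (p16, p1, p7) → 37.7083
  f15: (p16, p17, p5) → 30.6207
  f16: (p16, p1, p17) → 87.1945
  f17: (p6, p1, p17) → 29.4235
  f18: (p6, p4, p0) → 51.0865
  f19: (p6, p0, p7) → 61.5258
  f20: (p6, p1, p7) → 12.6851
  f21: (p14, p6, p17) → 25.0587
  f22: (p14, p6, p4) → 60.0856
  f23: (p14, p17, p3) → 19.4292
  f24: (p14, p4, p3) → 31.2145
Σ area = 1177.111

Check V−E+F: 14 − 36 + 24 = 2.


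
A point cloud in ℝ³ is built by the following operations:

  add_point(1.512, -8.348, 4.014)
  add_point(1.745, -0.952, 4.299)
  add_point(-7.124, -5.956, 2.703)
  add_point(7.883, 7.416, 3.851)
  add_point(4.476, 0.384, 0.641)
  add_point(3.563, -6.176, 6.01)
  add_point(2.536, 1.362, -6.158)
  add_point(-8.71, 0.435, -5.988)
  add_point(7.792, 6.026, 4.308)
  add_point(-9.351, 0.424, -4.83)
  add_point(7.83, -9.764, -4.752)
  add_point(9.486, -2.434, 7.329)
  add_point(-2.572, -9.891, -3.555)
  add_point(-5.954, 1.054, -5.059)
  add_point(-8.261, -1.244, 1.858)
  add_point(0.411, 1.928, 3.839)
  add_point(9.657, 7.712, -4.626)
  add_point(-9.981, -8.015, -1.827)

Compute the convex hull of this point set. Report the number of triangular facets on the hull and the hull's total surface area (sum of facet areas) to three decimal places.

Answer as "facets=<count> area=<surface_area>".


Extreme-point indices: [0, 2, 3, 5, 6, 7, 8, 9, 10, 11, 12, 14, 15, 16, 17] — 15 of 18 on the boundary.

Per-facet area ½‖(b−a)×(c−a)‖:
  f1: (p10, p11, p16) → 105.9546
  f2: (p6, p10, p16) → 57.9056
  f3: (p0, p12, p17) → 33.4803
  f4: (p0, p10, p11) → 56.6635
  f5: (p0, p10, p12) → 42.5489
  f6: (p3, p11, p16) → 43.3407
  f7: (p7, p6, p16) → 33.7147
  f8: (p7, p12, p17) → 37.2347
  f9: (p7, p10, p12) → 56.8260
  f10: (p7, p6, p10) → 65.5507
  f11: (p5, p14, p11) → 38.6096
  f12: (p5, p0, p11) → 5.7283
  f13: (p15, p14, p11) → 35.2734
  f14: (p15, p3, p14) → 15.0347
  f15: (p9, p3, p16) → 86.5412
  f16: (p9, p7, p16) → 12.0566
  f17: (p9, p3, p14) → 63.7703
  f18: (p9, p14, p17) → 26.4870
  f19: (p9, p7, p17) → 5.6007
  f20: (p2, p14, p17) → 14.0549
  f21: (p2, p5, p14) → 26.3417
  f22: (p2, p0, p17) → 22.5862
  f23: (p2, p5, p0) → 14.4024
  f24: (p8, p3, p11) → 1.6564
  f25: (p8, p15, p11) → 37.2289
  f26: (p8, p15, p3) → 5.3802
Σ area = 943.972

Euler characteristic 15−39+26 = 2 ✓

facets=26 area=943.972


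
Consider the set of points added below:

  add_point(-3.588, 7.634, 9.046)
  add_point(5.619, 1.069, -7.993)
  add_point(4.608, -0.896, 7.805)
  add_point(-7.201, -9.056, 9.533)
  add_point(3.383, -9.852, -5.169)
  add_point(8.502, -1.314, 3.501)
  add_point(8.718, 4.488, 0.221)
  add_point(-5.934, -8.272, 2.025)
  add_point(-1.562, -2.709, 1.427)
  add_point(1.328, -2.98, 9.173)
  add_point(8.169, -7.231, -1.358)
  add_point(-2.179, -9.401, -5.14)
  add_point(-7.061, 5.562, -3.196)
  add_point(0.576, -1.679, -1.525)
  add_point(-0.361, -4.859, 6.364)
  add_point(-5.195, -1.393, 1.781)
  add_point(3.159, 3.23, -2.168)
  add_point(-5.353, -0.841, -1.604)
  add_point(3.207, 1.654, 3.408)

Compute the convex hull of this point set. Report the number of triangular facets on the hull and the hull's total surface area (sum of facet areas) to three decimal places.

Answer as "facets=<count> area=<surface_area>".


facets=20 area=994.631

Extreme-point indices: [0, 1, 2, 3, 4, 5, 6, 7, 9, 10, 11, 12] — 12 of 19 on the boundary.

Area of each hull facet:
  f1: (p12, p0, p3) → 108.1856
  f2: (p12, p0, p6) → 93.0125
  f3: (p12, p1, p6) → 66.8332
  f4: (p2, p0, p6) → 60.4568
  f5: (p7, p12, p3) → 51.2855
  f6: (p9, p0, p3) → 60.2344
  f7: (p9, p2, p0) → 23.8983
  f8: (p10, p1, p6) → 48.5851
  f9: (p10, p9, p3) → 67.0446
  f10: (p10, p9, p2) → 23.4529
  f11: (p5, p2, p6) → 18.3625
  f12: (p5, p10, p6) → 23.8262
  f13: (p5, p10, p2) → 19.3703
  f14: (p11, p7, p3) → 12.0741
  f15: (p11, p12, p1) → 89.6262
  f16: (p11, p7, p12) → 59.9213
  f17: (p4, p10, p1) → 35.5049
  f18: (p4, p11, p1) → 31.8606
  f19: (p4, p10, p3) → 60.2288
  f20: (p4, p11, p3) → 40.8669
Σ area = 994.631

Euler characteristic 12−30+20 = 2 ✓


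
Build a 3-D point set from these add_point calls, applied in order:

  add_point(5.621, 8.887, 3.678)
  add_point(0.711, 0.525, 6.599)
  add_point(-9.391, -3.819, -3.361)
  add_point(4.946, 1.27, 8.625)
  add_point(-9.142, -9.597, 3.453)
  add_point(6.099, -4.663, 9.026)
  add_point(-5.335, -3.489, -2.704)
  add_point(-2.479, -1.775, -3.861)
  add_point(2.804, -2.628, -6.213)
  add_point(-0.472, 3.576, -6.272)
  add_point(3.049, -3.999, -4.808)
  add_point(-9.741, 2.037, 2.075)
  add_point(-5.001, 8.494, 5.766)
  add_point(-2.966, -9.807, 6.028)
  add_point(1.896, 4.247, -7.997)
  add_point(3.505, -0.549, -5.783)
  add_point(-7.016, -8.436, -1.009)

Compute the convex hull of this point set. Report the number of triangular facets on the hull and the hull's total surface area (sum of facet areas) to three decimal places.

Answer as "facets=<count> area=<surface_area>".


facets=24 area=909.374

14 of the 17 inputs are extreme points: [0, 2, 3, 4, 5, 8, 9, 10, 11, 12, 13, 14, 15, 16].

Area of each hull facet:
  f1: (p12, p14, p0) → 70.4615
  f2: (p4, p12, p11) → 39.3334
  f3: (p2, p4, p11) → 35.7061
  f4: (p2, p4, p16) → 13.4231
  f5: (p3, p0, p5) → 14.9222
  f6: (p3, p12, p5) → 26.3031
  f7: (p3, p12, p0) → 48.2523
  f8: (p13, p4, p16) → 16.9803
  f9: (p13, p10, p5) → 69.5329
  f10: (p13, p10, p16) → 47.7461
  f11: (p13, p12, p5) → 92.5731
  f12: (p13, p4, p12) → 61.0479
  f13: (p9, p2, p11) → 46.1926
  f14: (p9, p2, p14) → 8.9678
  f15: (p9, p12, p11) → 54.2090
  f16: (p9, p12, p14) → 15.1503
  f17: (p15, p0, p5) → 90.9213
  f18: (p15, p10, p5) → 24.5960
  f19: (p15, p14, p0) → 35.8606
  f20: (p8, p15, p14) → 4.7474
  f21: (p8, p15, p10) → 1.9532
  f22: (p8, p2, p14) → 45.0281
  f23: (p8, p2, p16) → 34.8615
  f24: (p8, p10, p16) → 10.6045
Σ area = 909.374

Check V−E+F: 14 − 36 + 24 = 2.


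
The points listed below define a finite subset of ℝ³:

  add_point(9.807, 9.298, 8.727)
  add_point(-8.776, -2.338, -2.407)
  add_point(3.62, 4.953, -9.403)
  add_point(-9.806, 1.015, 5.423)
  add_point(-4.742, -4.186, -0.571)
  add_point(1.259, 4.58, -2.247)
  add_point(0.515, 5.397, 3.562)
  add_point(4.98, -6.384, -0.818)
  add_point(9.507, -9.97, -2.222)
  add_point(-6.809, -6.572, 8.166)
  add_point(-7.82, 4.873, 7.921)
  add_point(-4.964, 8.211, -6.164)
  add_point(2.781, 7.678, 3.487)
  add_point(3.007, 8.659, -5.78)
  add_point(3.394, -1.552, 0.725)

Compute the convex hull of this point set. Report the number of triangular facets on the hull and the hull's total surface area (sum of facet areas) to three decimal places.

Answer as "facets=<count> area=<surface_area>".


facets=14 area=1153.312

Hull vertices (9/15): indices [0, 1, 2, 3, 8, 9, 10, 11, 13].

Area of each hull facet:
  f1: (p2, p8, p0) → 164.9546
  f2: (p9, p8, p0) → 199.4145
  f3: (p10, p9, p3) → 19.9100
  f4: (p10, p9, p0) → 103.2510
  f5: (p10, p11, p3) → 35.9873
  f6: (p10, p11, p0) → 131.4830
  f7: (p13, p2, p0) → 33.2643
  f8: (p13, p11, p0) → 56.6077
  f9: (p13, p11, p2) → 20.8364
  f10: (p1, p9, p8) → 108.9792
  f11: (p1, p2, p8) → 133.7936
  f12: (p1, p11, p2) → 57.3436
  f13: (p1, p9, p3) → 36.7515
  f14: (p1, p11, p3) → 50.7354
Σ area = 1153.312

Euler: V−E+F = 9−21+14 = 2.


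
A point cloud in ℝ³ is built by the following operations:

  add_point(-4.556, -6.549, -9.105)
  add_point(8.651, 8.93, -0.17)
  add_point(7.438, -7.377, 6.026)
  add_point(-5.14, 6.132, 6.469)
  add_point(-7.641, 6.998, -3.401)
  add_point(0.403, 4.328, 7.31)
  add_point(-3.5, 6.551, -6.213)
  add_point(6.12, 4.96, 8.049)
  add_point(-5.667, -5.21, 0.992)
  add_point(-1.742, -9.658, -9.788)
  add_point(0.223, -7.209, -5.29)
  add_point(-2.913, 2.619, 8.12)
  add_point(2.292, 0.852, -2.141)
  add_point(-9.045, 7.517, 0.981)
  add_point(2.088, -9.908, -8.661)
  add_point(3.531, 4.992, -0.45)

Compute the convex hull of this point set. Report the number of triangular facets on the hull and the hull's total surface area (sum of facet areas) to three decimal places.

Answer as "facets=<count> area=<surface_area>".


facets=20 area=1025.968

Points on the hull: [0, 1, 2, 3, 4, 6, 7, 8, 9, 11, 13, 14] (12 of 16).

Area of each hull facet:
  f1: (p2, p14, p1) → 136.7485
  f2: (p6, p14, p1) → 120.7202
  f3: (p3, p1, p13) → 53.0665
  f4: (p8, p3, p13) → 42.5594
  f5: (p8, p3, p11) → 24.0036
  f6: (p8, p2, p11) → 72.6707
  f7: (p4, p1, p13) → 38.5223
  f8: (p4, p6, p1) → 30.6319
  f9: (p7, p3, p1) → 53.8621
  f10: (p7, p3, p11) → 20.0328
  f11: (p7, p2, p1) → 57.7419
  f12: (p7, p2, p11) → 58.0476
  f13: (p0, p4, p6) → 33.4700
  f14: (p0, p8, p13) → 66.6593
  f15: (p0, p4, p13) → 29.6438
  f16: (p9, p6, p14) → 33.2130
  f17: (p9, p0, p6) → 20.5562
  f18: (p9, p0, p8) → 20.5773
  f19: (p9, p2, p14) → 25.9156
  f20: (p9, p8, p2) → 87.3249
Σ area = 1025.968

Check V−E+F: 12 − 30 + 20 = 2.


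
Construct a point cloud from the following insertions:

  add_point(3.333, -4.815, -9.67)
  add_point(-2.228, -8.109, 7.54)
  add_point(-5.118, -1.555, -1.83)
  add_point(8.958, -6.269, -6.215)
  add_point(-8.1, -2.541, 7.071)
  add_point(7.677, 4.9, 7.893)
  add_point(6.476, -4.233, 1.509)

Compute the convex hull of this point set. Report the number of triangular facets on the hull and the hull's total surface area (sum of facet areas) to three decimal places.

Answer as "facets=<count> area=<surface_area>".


facets=10 area=608.523

Points on the hull: [0, 1, 2, 3, 4, 5, 6] (7 of 7).

Triangle areas on the boundary:
  f1: (p1, p5, p4) → 65.9061
  f2: (p2, p5, p4) → 78.9843
  f3: (p2, p1, p4) → 38.0528
  f4: (p6, p5, p3) → 33.8129
  f5: (p6, p1, p3) → 36.2666
  f6: (p6, p1, p5) → 63.0832
  f7: (p0, p5, p3) → 59.6431
  f8: (p0, p2, p5) → 103.5903
  f9: (p0, p1, p3) → 59.9061
  f10: (p0, p2, p1) → 69.2774
Σ area = 608.523

Euler characteristic 7−15+10 = 2 ✓


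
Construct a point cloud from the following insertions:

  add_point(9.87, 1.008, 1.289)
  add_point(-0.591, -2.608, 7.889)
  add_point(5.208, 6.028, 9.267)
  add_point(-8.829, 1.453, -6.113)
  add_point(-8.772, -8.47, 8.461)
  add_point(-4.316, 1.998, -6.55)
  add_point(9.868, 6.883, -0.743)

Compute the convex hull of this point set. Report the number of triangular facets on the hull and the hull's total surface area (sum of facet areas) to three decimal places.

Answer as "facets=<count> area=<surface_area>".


facets=10 area=672.154

Hull vertices (7/7): indices [0, 1, 2, 3, 4, 5, 6].

Triangle areas on the boundary:
  f1: (p2, p4, p3) → 165.1183
  f2: (p6, p2, p3) → 110.2069
  f3: (p6, p2, p0) → 32.0032
  f4: (p5, p4, p3) → 39.8452
  f5: (p5, p4, p0) → 149.4490
  f6: (p5, p6, p3) → 17.9104
  f7: (p5, p6, p0) → 49.2835
  f8: (p1, p4, p0) → 34.1085
  f9: (p1, p2, p0) → 53.4559
  f10: (p1, p2, p4) → 20.7732
Σ area = 672.154

Euler: V−E+F = 7−15+10 = 2.
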